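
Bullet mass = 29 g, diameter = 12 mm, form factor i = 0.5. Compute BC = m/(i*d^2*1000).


BC = m/(i*d^2*1000) = 29/(0.5 * 12^2 * 1000) = 0.0004028

0.0004028


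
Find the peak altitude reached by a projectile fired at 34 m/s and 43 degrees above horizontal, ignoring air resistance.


H = (v0*sin(theta))^2 / (2g) = (34*sin(43°))^2 / (2*9.81) = 27.4 m

27.4 m


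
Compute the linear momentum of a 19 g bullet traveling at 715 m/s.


p = m*v = 0.019*715 = 13.58 kg·m/s

13.58 kg·m/s


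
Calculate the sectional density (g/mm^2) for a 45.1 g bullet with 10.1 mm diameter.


SD = m/d^2 = 45.1/10.1^2 = 0.4421 g/mm^2

0.4421 g/mm^2


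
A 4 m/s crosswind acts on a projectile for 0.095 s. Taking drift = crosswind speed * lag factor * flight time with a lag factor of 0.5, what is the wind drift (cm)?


drift = v_wind * lag * t = 4 * 0.5 * 0.095 = 0.19 m ≈ 19 cm

19 cm


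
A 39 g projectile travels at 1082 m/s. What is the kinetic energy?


E = 0.5*m*v^2 = 0.5*0.039*1082^2 = 22829 J

22829 J


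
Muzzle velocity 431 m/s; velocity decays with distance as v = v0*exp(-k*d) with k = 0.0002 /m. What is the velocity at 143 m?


v = v0*exp(-k*d) = 431*exp(-0.0002*143) = 418.8 m/s

418.8 m/s


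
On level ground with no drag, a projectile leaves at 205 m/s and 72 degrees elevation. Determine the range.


R = v0^2 * sin(2*theta) / g = 205^2 * sin(2*72°) / 9.81 = 2518 m

2518 m


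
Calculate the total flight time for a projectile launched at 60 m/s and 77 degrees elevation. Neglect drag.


T = 2*v0*sin(theta)/g = 2*60*sin(77°)/9.81 = 11.92 s

11.92 s


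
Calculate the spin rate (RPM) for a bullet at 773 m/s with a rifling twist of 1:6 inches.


twist_m = 6*0.0254 = 0.1524 m
spin = v/twist = 773/0.1524 = 5072.178 rev/s
RPM = spin*60 = 5072.178*60 ≈ 304331 RPM

304331 RPM


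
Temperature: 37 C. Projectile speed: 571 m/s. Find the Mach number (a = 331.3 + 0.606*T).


a = 331.3 + 0.606*(37) = 353.722 m/s
M = v/a = 571/353.722 = 1.614

1.614


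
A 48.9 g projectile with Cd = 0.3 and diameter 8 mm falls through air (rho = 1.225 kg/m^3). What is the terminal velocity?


A = pi*(d/2)^2 = pi*(8/2000)^2 = 5.02655e-05 m^2
vt = sqrt(2mg/(Cd*rho*A)) = sqrt(2*0.0489*9.81/(0.3 * 1.225 * 5.02655e-05)) = 227.9 m/s

227.9 m/s


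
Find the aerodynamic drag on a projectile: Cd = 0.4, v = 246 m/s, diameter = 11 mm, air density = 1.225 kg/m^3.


A = pi*(d/2)^2 = pi*(11/2000)^2 = 9.50332e-05 m^2
Fd = 0.5*Cd*rho*A*v^2 = 0.5*0.4*1.225*9.50332e-05*246^2 = 1.409 N

1.409 N


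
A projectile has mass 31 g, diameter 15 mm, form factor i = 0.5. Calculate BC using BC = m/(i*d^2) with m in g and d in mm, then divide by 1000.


BC = m/(i*d^2*1000) = 31/(0.5 * 15^2 * 1000) = 0.0002756

0.0002756


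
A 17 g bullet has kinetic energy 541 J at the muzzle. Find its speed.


v = sqrt(2*E/m) = sqrt(2*541/0.017) = 252.3 m/s

252.3 m/s


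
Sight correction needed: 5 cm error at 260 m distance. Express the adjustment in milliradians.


1 mrad subtends 1 cm per 10 m of range, so adj = error_cm / (dist_m / 10) = 5 / (260/10) = 0.1923 mrad

0.1923 mrad


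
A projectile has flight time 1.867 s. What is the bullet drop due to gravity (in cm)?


drop = 0.5*g*t^2 = 0.5*9.81*1.867^2 = 17.0973 m ≈ 1710 cm

1710 cm


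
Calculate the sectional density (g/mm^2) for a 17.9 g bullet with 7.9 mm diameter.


SD = m/d^2 = 17.9/7.9^2 = 0.2868 g/mm^2

0.2868 g/mm^2


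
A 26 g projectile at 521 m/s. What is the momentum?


p = m*v = 0.026*521 = 13.55 kg·m/s

13.55 kg·m/s


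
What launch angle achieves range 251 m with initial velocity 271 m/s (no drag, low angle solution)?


sin(2*theta) = R*g/v0^2 = 251*9.81/271^2 = 0.0335277, theta = arcsin(0.0335277)/2 = 0.9607°

0.9607 degrees


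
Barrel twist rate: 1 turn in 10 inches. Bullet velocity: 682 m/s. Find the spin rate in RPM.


twist_m = 10*0.0254 = 0.254 m
spin = v/twist = 682/0.254 = 2685.039 rev/s
RPM = spin*60 = 2685.039*60 ≈ 161102 RPM

161102 RPM


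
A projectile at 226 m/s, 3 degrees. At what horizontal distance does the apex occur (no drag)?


R = v0^2*sin(2*theta)/g = 226^2*sin(2*3°)/9.81 = 544.23 m
apex_dist = R/2 = 544.23/2 = 272.1 m

272.1 m


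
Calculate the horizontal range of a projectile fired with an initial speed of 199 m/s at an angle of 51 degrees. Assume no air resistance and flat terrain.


R = v0^2 * sin(2*theta) / g = 199^2 * sin(2*51°) / 9.81 = 3949 m

3949 m


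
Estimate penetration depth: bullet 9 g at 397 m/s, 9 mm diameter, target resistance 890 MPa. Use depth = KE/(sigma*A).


A = pi*(d/2)^2 = pi*(9/2)^2 = 63.6173 mm^2
E = 0.5*m*v^2 = 0.5*0.009*397^2 = 709.24 J
depth = E/(sigma*A) = 709.24 J / (890 MPa * 63.6173 mm^2) = 709.24/(890 * 63.6173) m = 0.0125265 m ≈ 12.53 mm

12.53 mm


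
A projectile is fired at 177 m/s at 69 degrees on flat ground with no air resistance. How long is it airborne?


T = 2*v0*sin(theta)/g = 2*177*sin(69°)/9.81 = 33.69 s

33.69 s


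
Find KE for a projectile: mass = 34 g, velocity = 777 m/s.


E = 0.5*m*v^2 = 0.5*0.034*777^2 = 10263 J

10263 J


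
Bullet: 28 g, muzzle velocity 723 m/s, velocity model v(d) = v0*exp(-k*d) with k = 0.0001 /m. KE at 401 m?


v = v0*exp(-k*d) = 723*exp(-0.0001*401) = 694.581 m/s
E = 0.5*m*v^2 = 0.5*0.028*694.581^2 = 6754 J

6754 J


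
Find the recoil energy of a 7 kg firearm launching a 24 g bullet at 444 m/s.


v_r = m_p*v_p/m_gun = 0.024*444/7 = 1.52229 m/s, E_r = 0.5*m_gun*v_r^2 = 0.5*7*1.52229^2 = 8.111 J

8.111 J


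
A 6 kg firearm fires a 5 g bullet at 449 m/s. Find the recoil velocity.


v_recoil = m_p * v_p / m_gun = 0.005 * 449 / 6 = 0.3742 m/s

0.3742 m/s


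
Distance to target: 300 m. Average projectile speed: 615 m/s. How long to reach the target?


t = d/v = 300/615 = 0.4878 s

0.4878 s


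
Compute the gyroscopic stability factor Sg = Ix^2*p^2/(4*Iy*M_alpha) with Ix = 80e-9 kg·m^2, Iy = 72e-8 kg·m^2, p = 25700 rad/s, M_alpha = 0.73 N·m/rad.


Sg = Ix^2 * p^2 / (4 * Iy * M_alpha) = (80e-9)^2 * 25700^2 / (4 * 72e-8 * 0.73) = 2.011

2.011


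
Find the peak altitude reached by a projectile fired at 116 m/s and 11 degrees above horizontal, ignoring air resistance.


H = (v0*sin(theta))^2 / (2g) = (116*sin(11°))^2 / (2*9.81) = 24.97 m

24.97 m


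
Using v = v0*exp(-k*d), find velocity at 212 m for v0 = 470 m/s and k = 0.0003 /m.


v = v0*exp(-k*d) = 470*exp(-0.0003*212) = 441 m/s

441 m/s


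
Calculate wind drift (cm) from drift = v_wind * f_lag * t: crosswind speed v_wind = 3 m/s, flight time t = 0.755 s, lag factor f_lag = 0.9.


drift = v_wind * lag * t = 3 * 0.9 * 0.755 = 2.0385 m ≈ 203.8 cm

203.8 cm


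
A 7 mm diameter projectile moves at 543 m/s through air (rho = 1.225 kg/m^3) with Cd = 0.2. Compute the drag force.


A = pi*(d/2)^2 = pi*(7/2000)^2 = 3.84845e-05 m^2
Fd = 0.5*Cd*rho*A*v^2 = 0.5*0.2*1.225*3.84845e-05*543^2 = 1.39 N

1.39 N


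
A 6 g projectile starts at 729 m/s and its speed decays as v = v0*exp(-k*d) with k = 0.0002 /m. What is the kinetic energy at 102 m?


v = v0*exp(-k*d) = 729*exp(-0.0002*102) = 714.279 m/s
E = 0.5*m*v^2 = 0.5*0.006*714.279^2 = 1531 J

1531 J


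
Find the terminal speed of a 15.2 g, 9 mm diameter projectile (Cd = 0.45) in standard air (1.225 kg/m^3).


A = pi*(d/2)^2 = pi*(9/2000)^2 = 6.36173e-05 m^2
vt = sqrt(2mg/(Cd*rho*A)) = sqrt(2*0.0152*9.81/(0.45 * 1.225 * 6.36173e-05)) = 92.22 m/s

92.22 m/s


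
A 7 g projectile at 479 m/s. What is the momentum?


p = m*v = 0.007*479 = 3.353 kg·m/s

3.353 kg·m/s


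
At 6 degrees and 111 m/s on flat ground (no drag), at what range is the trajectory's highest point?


R = v0^2*sin(2*theta)/g = 111^2*sin(2*6°)/9.81 = 261.129 m
apex_dist = R/2 = 261.129/2 = 130.6 m

130.6 m


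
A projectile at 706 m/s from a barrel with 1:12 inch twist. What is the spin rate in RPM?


twist_m = 12*0.0254 = 0.3048 m
spin = v/twist = 706/0.3048 = 2316.273 rev/s
RPM = spin*60 = 2316.273*60 ≈ 138976 RPM

138976 RPM


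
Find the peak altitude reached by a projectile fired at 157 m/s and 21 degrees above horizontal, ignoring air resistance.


H = (v0*sin(theta))^2 / (2g) = (157*sin(21°))^2 / (2*9.81) = 161.3 m

161.3 m


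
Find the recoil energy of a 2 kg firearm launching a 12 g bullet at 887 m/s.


v_r = m_p*v_p/m_gun = 0.012*887/2 = 5.322 m/s, E_r = 0.5*m_gun*v_r^2 = 0.5*2*5.322^2 = 28.32 J

28.32 J


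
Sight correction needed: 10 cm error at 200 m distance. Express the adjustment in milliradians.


1 mrad subtends 1 cm per 10 m of range, so adj = error_cm / (dist_m / 10) = 10 / (200/10) = 0.5 mrad

0.5 mrad


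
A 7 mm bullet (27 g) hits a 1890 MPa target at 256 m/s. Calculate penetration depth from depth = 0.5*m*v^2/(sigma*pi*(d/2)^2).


A = pi*(d/2)^2 = pi*(7/2)^2 = 38.4845 mm^2
E = 0.5*m*v^2 = 0.5*0.027*256^2 = 884.736 J
depth = E/(sigma*A) = 884.736 J / (1890 MPa * 38.4845 mm^2) = 884.736/(1890 * 38.4845) m = 0.0121637 m ≈ 12.16 mm

12.16 mm


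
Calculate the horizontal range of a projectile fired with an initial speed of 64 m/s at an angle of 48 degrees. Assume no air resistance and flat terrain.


R = v0^2 * sin(2*theta) / g = 64^2 * sin(2*48°) / 9.81 = 415.2 m

415.2 m


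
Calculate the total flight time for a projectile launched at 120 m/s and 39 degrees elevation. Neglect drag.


T = 2*v0*sin(theta)/g = 2*120*sin(39°)/9.81 = 15.4 s

15.4 s


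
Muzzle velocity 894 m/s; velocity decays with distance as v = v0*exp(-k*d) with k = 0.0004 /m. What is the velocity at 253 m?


v = v0*exp(-k*d) = 894*exp(-0.0004*253) = 808 m/s

808 m/s


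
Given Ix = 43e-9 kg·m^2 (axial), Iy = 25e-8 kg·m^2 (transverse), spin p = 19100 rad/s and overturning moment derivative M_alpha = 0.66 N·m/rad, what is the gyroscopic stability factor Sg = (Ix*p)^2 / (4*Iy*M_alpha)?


Sg = Ix^2 * p^2 / (4 * Iy * M_alpha) = (43e-9)^2 * 19100^2 / (4 * 25e-8 * 0.66) = 1.022

1.022


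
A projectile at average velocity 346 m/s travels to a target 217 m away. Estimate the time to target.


t = d/v = 217/346 = 0.6272 s

0.6272 s


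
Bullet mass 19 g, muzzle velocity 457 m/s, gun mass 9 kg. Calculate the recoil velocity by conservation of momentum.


v_recoil = m_p * v_p / m_gun = 0.019 * 457 / 9 = 0.9648 m/s

0.9648 m/s


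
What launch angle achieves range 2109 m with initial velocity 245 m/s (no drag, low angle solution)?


sin(2*theta) = R*g/v0^2 = 2109*9.81/245^2 = 0.344678, theta = arcsin(0.344678)/2 = 10.08°

10.08 degrees


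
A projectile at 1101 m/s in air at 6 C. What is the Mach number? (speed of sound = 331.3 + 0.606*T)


a = 331.3 + 0.606*(6) = 334.936 m/s
M = v/a = 1101/334.936 = 3.287

3.287


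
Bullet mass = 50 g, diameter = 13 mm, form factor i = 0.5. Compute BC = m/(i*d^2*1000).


BC = m/(i*d^2*1000) = 50/(0.5 * 13^2 * 1000) = 0.0005917

0.0005917


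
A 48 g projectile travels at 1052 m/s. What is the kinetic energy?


E = 0.5*m*v^2 = 0.5*0.048*1052^2 = 26561 J

26561 J


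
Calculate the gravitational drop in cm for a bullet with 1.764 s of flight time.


drop = 0.5*g*t^2 = 0.5*9.81*1.764^2 = 15.2629 m ≈ 1526 cm

1526 cm


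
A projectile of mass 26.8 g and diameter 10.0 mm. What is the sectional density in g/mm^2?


SD = m/d^2 = 26.8/10.0^2 = 0.268 g/mm^2

0.268 g/mm^2


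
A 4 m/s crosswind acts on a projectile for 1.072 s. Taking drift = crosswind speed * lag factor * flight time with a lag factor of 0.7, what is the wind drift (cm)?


drift = v_wind * lag * t = 4 * 0.7 * 1.072 = 3.0016 m ≈ 300.2 cm

300.2 cm


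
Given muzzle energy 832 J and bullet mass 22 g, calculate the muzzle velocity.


v = sqrt(2*E/m) = sqrt(2*832/0.022) = 275 m/s

275 m/s


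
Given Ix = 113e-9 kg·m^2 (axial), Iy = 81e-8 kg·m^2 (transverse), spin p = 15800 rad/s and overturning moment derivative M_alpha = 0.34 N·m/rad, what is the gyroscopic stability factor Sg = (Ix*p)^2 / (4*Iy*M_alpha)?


Sg = Ix^2 * p^2 / (4 * Iy * M_alpha) = (113e-9)^2 * 15800^2 / (4 * 81e-8 * 0.34) = 2.894

2.894


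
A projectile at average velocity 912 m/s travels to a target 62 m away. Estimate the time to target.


t = d/v = 62/912 = 0.06798 s

0.06798 s


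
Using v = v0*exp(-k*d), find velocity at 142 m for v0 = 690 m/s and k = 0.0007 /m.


v = v0*exp(-k*d) = 690*exp(-0.0007*142) = 624.7 m/s

624.7 m/s


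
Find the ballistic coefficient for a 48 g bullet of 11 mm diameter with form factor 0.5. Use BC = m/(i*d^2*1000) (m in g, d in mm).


BC = m/(i*d^2*1000) = 48/(0.5 * 11^2 * 1000) = 0.0007934

0.0007934


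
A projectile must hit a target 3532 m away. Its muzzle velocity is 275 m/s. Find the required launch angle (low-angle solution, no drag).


sin(2*theta) = R*g/v0^2 = 3532*9.81/275^2 = 0.458168, theta = arcsin(0.458168)/2 = 13.63°

13.63 degrees


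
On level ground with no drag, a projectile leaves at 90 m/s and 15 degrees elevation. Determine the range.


R = v0^2 * sin(2*theta) / g = 90^2 * sin(2*15°) / 9.81 = 412.8 m

412.8 m


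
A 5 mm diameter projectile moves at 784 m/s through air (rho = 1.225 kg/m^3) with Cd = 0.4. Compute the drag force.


A = pi*(d/2)^2 = pi*(5/2000)^2 = 1.96350e-05 m^2
Fd = 0.5*Cd*rho*A*v^2 = 0.5*0.4*1.225*1.96350e-05*784^2 = 2.957 N

2.957 N


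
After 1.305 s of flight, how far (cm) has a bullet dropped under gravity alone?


drop = 0.5*g*t^2 = 0.5*9.81*1.305^2 = 8.35334 m ≈ 835.3 cm

835.3 cm


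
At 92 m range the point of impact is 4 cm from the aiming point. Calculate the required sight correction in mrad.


1 mrad subtends 1 cm per 10 m of range, so adj = error_cm / (dist_m / 10) = 4 / (92/10) = 0.4348 mrad

0.4348 mrad


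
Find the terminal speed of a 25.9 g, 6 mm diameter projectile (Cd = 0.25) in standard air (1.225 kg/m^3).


A = pi*(d/2)^2 = pi*(6/2000)^2 = 2.82743e-05 m^2
vt = sqrt(2mg/(Cd*rho*A)) = sqrt(2*0.0259*9.81/(0.25 * 1.225 * 2.82743e-05)) = 242.3 m/s

242.3 m/s


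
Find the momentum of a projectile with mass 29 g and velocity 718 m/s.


p = m*v = 0.029*718 = 20.82 kg·m/s

20.82 kg·m/s


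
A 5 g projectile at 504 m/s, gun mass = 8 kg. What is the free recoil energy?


v_r = m_p*v_p/m_gun = 0.005*504/8 = 0.315 m/s, E_r = 0.5*m_gun*v_r^2 = 0.5*8*0.315^2 = 0.3969 J

0.3969 J


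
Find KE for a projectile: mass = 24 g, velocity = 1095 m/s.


E = 0.5*m*v^2 = 0.5*0.024*1095^2 = 14388 J

14388 J


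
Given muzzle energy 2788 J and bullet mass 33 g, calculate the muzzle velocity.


v = sqrt(2*E/m) = sqrt(2*2788/0.033) = 411.1 m/s

411.1 m/s


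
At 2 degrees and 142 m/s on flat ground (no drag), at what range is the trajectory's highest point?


R = v0^2*sin(2*theta)/g = 142^2*sin(2*2°)/9.81 = 143.381 m
apex_dist = R/2 = 143.381/2 = 71.69 m

71.69 m


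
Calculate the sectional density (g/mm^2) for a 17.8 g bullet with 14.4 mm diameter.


SD = m/d^2 = 17.8/14.4^2 = 0.08584 g/mm^2

0.08584 g/mm^2


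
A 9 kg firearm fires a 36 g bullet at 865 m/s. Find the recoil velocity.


v_recoil = m_p * v_p / m_gun = 0.036 * 865 / 9 = 3.46 m/s

3.46 m/s


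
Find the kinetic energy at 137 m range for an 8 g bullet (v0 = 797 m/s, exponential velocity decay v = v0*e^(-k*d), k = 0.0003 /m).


v = v0*exp(-k*d) = 797*exp(-0.0003*137) = 764.907 m/s
E = 0.5*m*v^2 = 0.5*0.008*764.907^2 = 2340 J

2340 J


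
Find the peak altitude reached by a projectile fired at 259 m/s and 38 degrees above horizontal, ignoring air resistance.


H = (v0*sin(theta))^2 / (2g) = (259*sin(38°))^2 / (2*9.81) = 1296 m

1296 m


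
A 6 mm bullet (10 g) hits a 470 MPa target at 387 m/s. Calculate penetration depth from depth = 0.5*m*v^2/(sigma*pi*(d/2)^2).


A = pi*(d/2)^2 = pi*(6/2)^2 = 28.2743 mm^2
E = 0.5*m*v^2 = 0.5*0.01*387^2 = 748.845 J
depth = E/(sigma*A) = 748.845 J / (470 MPa * 28.2743 mm^2) = 748.845/(470 * 28.2743) m = 0.056351 m ≈ 56.35 mm

56.35 mm


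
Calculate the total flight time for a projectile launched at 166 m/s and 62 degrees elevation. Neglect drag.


T = 2*v0*sin(theta)/g = 2*166*sin(62°)/9.81 = 29.88 s

29.88 s


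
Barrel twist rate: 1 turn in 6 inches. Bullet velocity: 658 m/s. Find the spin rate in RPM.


twist_m = 6*0.0254 = 0.1524 m
spin = v/twist = 658/0.1524 = 4317.585 rev/s
RPM = spin*60 = 4317.585*60 ≈ 259055 RPM

259055 RPM


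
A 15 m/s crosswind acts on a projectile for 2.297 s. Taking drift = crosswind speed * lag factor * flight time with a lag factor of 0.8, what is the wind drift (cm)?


drift = v_wind * lag * t = 15 * 0.8 * 2.297 = 27.564 m ≈ 2756 cm

2756 cm


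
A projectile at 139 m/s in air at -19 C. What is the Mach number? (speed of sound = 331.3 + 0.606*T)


a = 331.3 + 0.606*(-19) = 319.786 m/s
M = v/a = 139/319.786 = 0.4347

0.4347


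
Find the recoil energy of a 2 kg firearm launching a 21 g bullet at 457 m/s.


v_r = m_p*v_p/m_gun = 0.021*457/2 = 4.7985 m/s, E_r = 0.5*m_gun*v_r^2 = 0.5*2*4.7985^2 = 23.03 J

23.03 J


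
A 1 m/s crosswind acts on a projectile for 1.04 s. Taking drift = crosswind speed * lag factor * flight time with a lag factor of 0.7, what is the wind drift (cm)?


drift = v_wind * lag * t = 1 * 0.7 * 1.04 = 0.728 m ≈ 72.8 cm

72.8 cm


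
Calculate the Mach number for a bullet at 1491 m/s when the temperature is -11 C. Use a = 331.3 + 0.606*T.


a = 331.3 + 0.606*(-11) = 324.634 m/s
M = v/a = 1491/324.634 = 4.593

4.593


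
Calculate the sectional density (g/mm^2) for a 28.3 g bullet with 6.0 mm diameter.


SD = m/d^2 = 28.3/6.0^2 = 0.7861 g/mm^2

0.7861 g/mm^2


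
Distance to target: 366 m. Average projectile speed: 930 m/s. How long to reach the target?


t = d/v = 366/930 = 0.3935 s

0.3935 s


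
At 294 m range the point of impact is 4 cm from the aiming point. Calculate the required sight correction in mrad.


1 mrad subtends 1 cm per 10 m of range, so adj = error_cm / (dist_m / 10) = 4 / (294/10) = 0.1361 mrad

0.1361 mrad


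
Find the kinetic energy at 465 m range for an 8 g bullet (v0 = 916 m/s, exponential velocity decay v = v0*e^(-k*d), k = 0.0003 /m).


v = v0*exp(-k*d) = 916*exp(-0.0003*465) = 796.73 m/s
E = 0.5*m*v^2 = 0.5*0.008*796.73^2 = 2539 J

2539 J


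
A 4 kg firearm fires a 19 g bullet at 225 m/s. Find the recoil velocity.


v_recoil = m_p * v_p / m_gun = 0.019 * 225 / 4 = 1.069 m/s

1.069 m/s


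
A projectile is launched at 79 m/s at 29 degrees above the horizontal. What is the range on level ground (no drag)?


R = v0^2 * sin(2*theta) / g = 79^2 * sin(2*29°) / 9.81 = 539.5 m

539.5 m


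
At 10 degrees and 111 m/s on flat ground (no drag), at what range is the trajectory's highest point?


R = v0^2*sin(2*theta)/g = 111^2*sin(2*10°)/9.81 = 429.565 m
apex_dist = R/2 = 429.565/2 = 214.8 m

214.8 m


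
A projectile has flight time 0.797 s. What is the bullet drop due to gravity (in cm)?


drop = 0.5*g*t^2 = 0.5*9.81*0.797^2 = 3.1157 m ≈ 311.6 cm

311.6 cm


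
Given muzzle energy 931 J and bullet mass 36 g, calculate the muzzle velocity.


v = sqrt(2*E/m) = sqrt(2*931/0.036) = 227.4 m/s

227.4 m/s


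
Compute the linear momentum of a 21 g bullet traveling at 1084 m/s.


p = m*v = 0.021*1084 = 22.76 kg·m/s

22.76 kg·m/s


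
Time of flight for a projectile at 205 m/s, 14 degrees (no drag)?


T = 2*v0*sin(theta)/g = 2*205*sin(14°)/9.81 = 10.11 s

10.11 s


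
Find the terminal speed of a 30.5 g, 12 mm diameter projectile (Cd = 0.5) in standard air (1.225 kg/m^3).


A = pi*(d/2)^2 = pi*(12/2000)^2 = 1.13097e-04 m^2
vt = sqrt(2mg/(Cd*rho*A)) = sqrt(2*0.0305*9.81/(0.5 * 1.225 * 1.13097e-04)) = 92.94 m/s

92.94 m/s


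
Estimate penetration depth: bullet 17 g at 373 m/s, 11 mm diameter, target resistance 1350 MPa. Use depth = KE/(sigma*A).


A = pi*(d/2)^2 = pi*(11/2)^2 = 95.0332 mm^2
E = 0.5*m*v^2 = 0.5*0.017*373^2 = 1182.6 J
depth = E/(sigma*A) = 1182.6 J / (1350 MPa * 95.0332 mm^2) = 1182.6/(1350 * 95.0332) m = 0.00921781 m ≈ 9.218 mm

9.218 mm


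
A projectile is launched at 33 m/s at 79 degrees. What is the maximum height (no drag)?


H = (v0*sin(theta))^2 / (2g) = (33*sin(79°))^2 / (2*9.81) = 53.48 m

53.48 m


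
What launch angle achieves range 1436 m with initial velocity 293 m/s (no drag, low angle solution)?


sin(2*theta) = R*g/v0^2 = 1436*9.81/293^2 = 0.164092, theta = arcsin(0.164092)/2 = 4.722°

4.722 degrees


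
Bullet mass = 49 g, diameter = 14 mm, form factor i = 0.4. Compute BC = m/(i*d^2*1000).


BC = m/(i*d^2*1000) = 49/(0.4 * 14^2 * 1000) = 0.000625

0.000625


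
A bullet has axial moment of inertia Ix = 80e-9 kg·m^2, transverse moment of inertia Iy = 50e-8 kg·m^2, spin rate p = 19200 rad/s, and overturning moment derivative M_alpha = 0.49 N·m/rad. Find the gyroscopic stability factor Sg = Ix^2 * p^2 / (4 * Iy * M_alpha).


Sg = Ix^2 * p^2 / (4 * Iy * M_alpha) = (80e-9)^2 * 19200^2 / (4 * 50e-8 * 0.49) = 2.407

2.407


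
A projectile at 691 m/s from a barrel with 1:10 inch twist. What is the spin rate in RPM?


twist_m = 10*0.0254 = 0.254 m
spin = v/twist = 691/0.254 = 2720.472 rev/s
RPM = spin*60 = 2720.472*60 ≈ 163228 RPM

163228 RPM


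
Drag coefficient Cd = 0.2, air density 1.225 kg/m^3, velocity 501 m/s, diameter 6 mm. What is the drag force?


A = pi*(d/2)^2 = pi*(6/2000)^2 = 2.82743e-05 m^2
Fd = 0.5*Cd*rho*A*v^2 = 0.5*0.2*1.225*2.82743e-05*501^2 = 0.8694 N

0.8694 N


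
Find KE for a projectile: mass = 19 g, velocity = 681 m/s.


E = 0.5*m*v^2 = 0.5*0.019*681^2 = 4406 J

4406 J


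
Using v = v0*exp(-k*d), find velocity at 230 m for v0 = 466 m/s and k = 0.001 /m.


v = v0*exp(-k*d) = 466*exp(-0.001*230) = 370.3 m/s

370.3 m/s


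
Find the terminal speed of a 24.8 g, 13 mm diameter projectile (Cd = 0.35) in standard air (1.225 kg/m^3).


A = pi*(d/2)^2 = pi*(13/2000)^2 = 1.32732e-04 m^2
vt = sqrt(2mg/(Cd*rho*A)) = sqrt(2*0.0248*9.81/(0.35 * 1.225 * 1.32732e-04)) = 92.47 m/s

92.47 m/s


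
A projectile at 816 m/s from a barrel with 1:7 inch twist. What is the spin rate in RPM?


twist_m = 7*0.0254 = 0.1778 m
spin = v/twist = 816/0.1778 = 4589.426 rev/s
RPM = spin*60 = 4589.426*60 ≈ 275366 RPM

275366 RPM


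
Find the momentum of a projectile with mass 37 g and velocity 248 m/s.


p = m*v = 0.037*248 = 9.176 kg·m/s

9.176 kg·m/s


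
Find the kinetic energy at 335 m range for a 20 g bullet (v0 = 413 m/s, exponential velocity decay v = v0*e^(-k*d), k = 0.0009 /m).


v = v0*exp(-k*d) = 413*exp(-0.0009*335) = 305.499 m/s
E = 0.5*m*v^2 = 0.5*0.02*305.499^2 = 933.3 J

933.3 J


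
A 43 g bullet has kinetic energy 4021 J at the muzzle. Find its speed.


v = sqrt(2*E/m) = sqrt(2*4021/0.043) = 432.5 m/s

432.5 m/s


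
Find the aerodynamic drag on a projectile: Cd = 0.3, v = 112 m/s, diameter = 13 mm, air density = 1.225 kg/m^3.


A = pi*(d/2)^2 = pi*(13/2000)^2 = 1.32732e-04 m^2
Fd = 0.5*Cd*rho*A*v^2 = 0.5*0.3*1.225*1.32732e-04*112^2 = 0.3059 N

0.3059 N


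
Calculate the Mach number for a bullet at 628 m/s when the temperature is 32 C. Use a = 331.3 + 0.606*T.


a = 331.3 + 0.606*(32) = 350.692 m/s
M = v/a = 628/350.692 = 1.791

1.791


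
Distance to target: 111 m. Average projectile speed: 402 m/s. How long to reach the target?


t = d/v = 111/402 = 0.2761 s

0.2761 s


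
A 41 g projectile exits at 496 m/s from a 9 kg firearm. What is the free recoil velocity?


v_recoil = m_p * v_p / m_gun = 0.041 * 496 / 9 = 2.26 m/s

2.26 m/s


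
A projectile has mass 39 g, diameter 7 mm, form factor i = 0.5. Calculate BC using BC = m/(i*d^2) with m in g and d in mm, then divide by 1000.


BC = m/(i*d^2*1000) = 39/(0.5 * 7^2 * 1000) = 0.001592

0.001592


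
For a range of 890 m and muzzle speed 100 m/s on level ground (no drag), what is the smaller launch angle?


sin(2*theta) = R*g/v0^2 = 890*9.81/100^2 = 0.87309, theta = arcsin(0.87309)/2 = 30.41°

30.41 degrees


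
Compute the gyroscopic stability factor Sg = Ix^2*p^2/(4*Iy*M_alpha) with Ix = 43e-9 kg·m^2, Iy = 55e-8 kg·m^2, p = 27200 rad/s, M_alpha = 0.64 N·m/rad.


Sg = Ix^2 * p^2 / (4 * Iy * M_alpha) = (43e-9)^2 * 27200^2 / (4 * 55e-8 * 0.64) = 0.9716

0.9716


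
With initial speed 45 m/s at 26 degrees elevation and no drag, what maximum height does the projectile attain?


H = (v0*sin(theta))^2 / (2g) = (45*sin(26°))^2 / (2*9.81) = 19.83 m

19.83 m


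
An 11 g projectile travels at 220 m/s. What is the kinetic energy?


E = 0.5*m*v^2 = 0.5*0.011*220^2 = 266.2 J

266.2 J


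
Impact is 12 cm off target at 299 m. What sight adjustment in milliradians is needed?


1 mrad subtends 1 cm per 10 m of range, so adj = error_cm / (dist_m / 10) = 12 / (299/10) = 0.4013 mrad

0.4013 mrad


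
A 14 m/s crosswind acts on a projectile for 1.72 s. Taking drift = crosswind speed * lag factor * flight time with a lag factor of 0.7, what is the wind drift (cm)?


drift = v_wind * lag * t = 14 * 0.7 * 1.72 = 16.856 m ≈ 1686 cm

1686 cm


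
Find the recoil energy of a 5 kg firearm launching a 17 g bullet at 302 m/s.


v_r = m_p*v_p/m_gun = 0.017*302/5 = 1.0268 m/s, E_r = 0.5*m_gun*v_r^2 = 0.5*5*1.0268^2 = 2.636 J

2.636 J


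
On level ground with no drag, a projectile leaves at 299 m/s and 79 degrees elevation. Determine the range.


R = v0^2 * sin(2*theta) / g = 299^2 * sin(2*79°) / 9.81 = 3414 m

3414 m


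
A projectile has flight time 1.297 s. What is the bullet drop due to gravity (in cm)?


drop = 0.5*g*t^2 = 0.5*9.81*1.297^2 = 8.25124 m ≈ 825.1 cm

825.1 cm


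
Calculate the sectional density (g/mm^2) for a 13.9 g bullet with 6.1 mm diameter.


SD = m/d^2 = 13.9/6.1^2 = 0.3736 g/mm^2

0.3736 g/mm^2


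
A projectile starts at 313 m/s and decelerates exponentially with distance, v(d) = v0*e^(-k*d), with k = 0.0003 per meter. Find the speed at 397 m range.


v = v0*exp(-k*d) = 313*exp(-0.0003*397) = 277.9 m/s

277.9 m/s


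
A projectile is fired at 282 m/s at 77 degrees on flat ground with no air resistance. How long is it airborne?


T = 2*v0*sin(theta)/g = 2*282*sin(77°)/9.81 = 56.02 s

56.02 s


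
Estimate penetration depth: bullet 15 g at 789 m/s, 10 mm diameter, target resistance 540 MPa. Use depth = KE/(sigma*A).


A = pi*(d/2)^2 = pi*(10/2)^2 = 78.5398 mm^2
E = 0.5*m*v^2 = 0.5*0.015*789^2 = 4668.91 J
depth = E/(sigma*A) = 4668.91 J / (540 MPa * 78.5398 mm^2) = 4668.91/(540 * 78.5398) m = 0.110086 m ≈ 110.1 mm

110.1 mm


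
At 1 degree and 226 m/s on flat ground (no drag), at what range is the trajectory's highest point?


R = v0^2*sin(2*theta)/g = 226^2*sin(2*1°)/9.81 = 181.705 m
apex_dist = R/2 = 181.705/2 = 90.85 m

90.85 m


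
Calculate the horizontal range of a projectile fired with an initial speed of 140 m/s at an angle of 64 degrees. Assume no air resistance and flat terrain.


R = v0^2 * sin(2*theta) / g = 140^2 * sin(2*64°) / 9.81 = 1574 m

1574 m


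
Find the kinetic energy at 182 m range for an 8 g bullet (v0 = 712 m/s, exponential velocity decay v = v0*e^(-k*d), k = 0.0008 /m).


v = v0*exp(-k*d) = 712*exp(-0.0008*182) = 615.526 m/s
E = 0.5*m*v^2 = 0.5*0.008*615.526^2 = 1515 J

1515 J


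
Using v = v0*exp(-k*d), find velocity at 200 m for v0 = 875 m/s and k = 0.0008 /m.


v = v0*exp(-k*d) = 875*exp(-0.0008*200) = 745.6 m/s

745.6 m/s


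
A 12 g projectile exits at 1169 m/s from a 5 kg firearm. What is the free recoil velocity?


v_recoil = m_p * v_p / m_gun = 0.012 * 1169 / 5 = 2.806 m/s

2.806 m/s


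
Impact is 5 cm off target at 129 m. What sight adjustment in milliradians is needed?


1 mrad subtends 1 cm per 10 m of range, so adj = error_cm / (dist_m / 10) = 5 / (129/10) = 0.3876 mrad

0.3876 mrad


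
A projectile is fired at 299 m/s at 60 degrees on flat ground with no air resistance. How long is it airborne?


T = 2*v0*sin(theta)/g = 2*299*sin(60°)/9.81 = 52.79 s

52.79 s


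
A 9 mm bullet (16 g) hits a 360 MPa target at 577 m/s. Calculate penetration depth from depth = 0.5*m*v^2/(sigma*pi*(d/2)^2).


A = pi*(d/2)^2 = pi*(9/2)^2 = 63.6173 mm^2
E = 0.5*m*v^2 = 0.5*0.016*577^2 = 2663.43 J
depth = E/(sigma*A) = 2663.43 J / (360 MPa * 63.6173 mm^2) = 2663.43/(360 * 63.6173) m = 0.116296 m ≈ 116.3 mm

116.3 mm


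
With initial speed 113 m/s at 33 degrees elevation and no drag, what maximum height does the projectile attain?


H = (v0*sin(theta))^2 / (2g) = (113*sin(33°))^2 / (2*9.81) = 193.1 m

193.1 m


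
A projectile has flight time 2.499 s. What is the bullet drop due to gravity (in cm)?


drop = 0.5*g*t^2 = 0.5*9.81*2.499^2 = 30.6317 m ≈ 3063 cm

3063 cm


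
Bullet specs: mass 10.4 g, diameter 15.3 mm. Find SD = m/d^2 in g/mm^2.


SD = m/d^2 = 10.4/15.3^2 = 0.04443 g/mm^2

0.04443 g/mm^2


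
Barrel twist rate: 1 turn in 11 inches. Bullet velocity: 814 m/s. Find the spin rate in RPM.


twist_m = 11*0.0254 = 0.2794 m
spin = v/twist = 814/0.2794 = 2913.386 rev/s
RPM = spin*60 = 2913.386*60 ≈ 174803 RPM

174803 RPM


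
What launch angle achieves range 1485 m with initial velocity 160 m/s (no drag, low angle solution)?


sin(2*theta) = R*g/v0^2 = 1485*9.81/160^2 = 0.569057, theta = arcsin(0.569057)/2 = 17.34°

17.34 degrees


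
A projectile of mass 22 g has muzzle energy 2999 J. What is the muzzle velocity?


v = sqrt(2*E/m) = sqrt(2*2999/0.022) = 522.1 m/s

522.1 m/s


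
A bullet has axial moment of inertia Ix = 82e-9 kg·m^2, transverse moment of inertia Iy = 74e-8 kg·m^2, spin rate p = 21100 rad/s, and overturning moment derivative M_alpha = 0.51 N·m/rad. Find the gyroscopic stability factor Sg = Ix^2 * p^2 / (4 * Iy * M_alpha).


Sg = Ix^2 * p^2 / (4 * Iy * M_alpha) = (82e-9)^2 * 21100^2 / (4 * 74e-8 * 0.51) = 1.983

1.983


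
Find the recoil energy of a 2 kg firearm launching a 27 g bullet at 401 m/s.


v_r = m_p*v_p/m_gun = 0.027*401/2 = 5.4135 m/s, E_r = 0.5*m_gun*v_r^2 = 0.5*2*5.4135^2 = 29.31 J

29.31 J


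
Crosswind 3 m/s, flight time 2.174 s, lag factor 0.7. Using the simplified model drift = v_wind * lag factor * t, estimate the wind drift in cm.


drift = v_wind * lag * t = 3 * 0.7 * 2.174 = 4.5654 m ≈ 456.5 cm

456.5 cm


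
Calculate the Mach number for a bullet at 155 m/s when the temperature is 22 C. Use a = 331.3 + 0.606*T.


a = 331.3 + 0.606*(22) = 344.632 m/s
M = v/a = 155/344.632 = 0.4498

0.4498


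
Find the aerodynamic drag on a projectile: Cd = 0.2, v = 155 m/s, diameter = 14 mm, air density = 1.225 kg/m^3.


A = pi*(d/2)^2 = pi*(14/2000)^2 = 1.53938e-04 m^2
Fd = 0.5*Cd*rho*A*v^2 = 0.5*0.2*1.225*1.53938e-04*155^2 = 0.453 N

0.453 N


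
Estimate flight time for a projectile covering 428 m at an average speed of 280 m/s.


t = d/v = 428/280 = 1.529 s

1.529 s


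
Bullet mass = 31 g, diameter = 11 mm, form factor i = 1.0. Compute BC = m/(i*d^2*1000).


BC = m/(i*d^2*1000) = 31/(1.0 * 11^2 * 1000) = 0.0002562

0.0002562


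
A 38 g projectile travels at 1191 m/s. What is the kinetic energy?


E = 0.5*m*v^2 = 0.5*0.038*1191^2 = 26951 J

26951 J


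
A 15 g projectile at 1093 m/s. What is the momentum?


p = m*v = 0.015*1093 = 16.39 kg·m/s

16.39 kg·m/s


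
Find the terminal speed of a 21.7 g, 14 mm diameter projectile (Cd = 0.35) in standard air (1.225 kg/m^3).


A = pi*(d/2)^2 = pi*(14/2000)^2 = 1.53938e-04 m^2
vt = sqrt(2mg/(Cd*rho*A)) = sqrt(2*0.0217*9.81/(0.35 * 1.225 * 1.53938e-04)) = 80.32 m/s

80.32 m/s


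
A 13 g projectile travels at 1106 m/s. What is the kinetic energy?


E = 0.5*m*v^2 = 0.5*0.013*1106^2 = 7951 J

7951 J


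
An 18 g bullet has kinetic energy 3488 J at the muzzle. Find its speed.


v = sqrt(2*E/m) = sqrt(2*3488/0.018) = 622.5 m/s

622.5 m/s


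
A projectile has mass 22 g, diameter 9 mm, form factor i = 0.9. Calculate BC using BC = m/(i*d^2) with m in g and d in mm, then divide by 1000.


BC = m/(i*d^2*1000) = 22/(0.9 * 9^2 * 1000) = 0.0003018

0.0003018


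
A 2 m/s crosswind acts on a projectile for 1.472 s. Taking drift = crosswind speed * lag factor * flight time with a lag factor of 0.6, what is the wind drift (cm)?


drift = v_wind * lag * t = 2 * 0.6 * 1.472 = 1.7664 m ≈ 176.6 cm

176.6 cm


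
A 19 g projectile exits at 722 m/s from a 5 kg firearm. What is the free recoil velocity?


v_recoil = m_p * v_p / m_gun = 0.019 * 722 / 5 = 2.744 m/s

2.744 m/s


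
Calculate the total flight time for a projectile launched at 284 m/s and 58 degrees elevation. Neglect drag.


T = 2*v0*sin(theta)/g = 2*284*sin(58°)/9.81 = 49.1 s

49.1 s


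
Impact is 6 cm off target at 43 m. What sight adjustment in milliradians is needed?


1 mrad subtends 1 cm per 10 m of range, so adj = error_cm / (dist_m / 10) = 6 / (43/10) = 1.395 mrad

1.395 mrad


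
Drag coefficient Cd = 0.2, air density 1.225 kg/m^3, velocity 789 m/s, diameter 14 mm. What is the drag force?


A = pi*(d/2)^2 = pi*(14/2000)^2 = 1.53938e-04 m^2
Fd = 0.5*Cd*rho*A*v^2 = 0.5*0.2*1.225*1.53938e-04*789^2 = 11.74 N

11.74 N


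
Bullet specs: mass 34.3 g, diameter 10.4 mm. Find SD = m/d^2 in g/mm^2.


SD = m/d^2 = 34.3/10.4^2 = 0.3171 g/mm^2

0.3171 g/mm^2


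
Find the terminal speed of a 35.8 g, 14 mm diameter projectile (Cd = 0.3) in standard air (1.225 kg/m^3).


A = pi*(d/2)^2 = pi*(14/2000)^2 = 1.53938e-04 m^2
vt = sqrt(2mg/(Cd*rho*A)) = sqrt(2*0.0358*9.81/(0.3 * 1.225 * 1.53938e-04)) = 111.4 m/s

111.4 m/s


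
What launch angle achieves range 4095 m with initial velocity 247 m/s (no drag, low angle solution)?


sin(2*theta) = R*g/v0^2 = 4095*9.81/247^2 = 0.658459, theta = arcsin(0.658459)/2 = 20.59°

20.59 degrees


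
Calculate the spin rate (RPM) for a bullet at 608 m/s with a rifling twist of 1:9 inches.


twist_m = 9*0.0254 = 0.2286 m
spin = v/twist = 608/0.2286 = 2659.668 rev/s
RPM = spin*60 = 2659.668*60 ≈ 159580 RPM

159580 RPM


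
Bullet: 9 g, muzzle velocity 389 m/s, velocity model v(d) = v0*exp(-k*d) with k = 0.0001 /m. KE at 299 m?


v = v0*exp(-k*d) = 389*exp(-0.0001*299) = 377.541 m/s
E = 0.5*m*v^2 = 0.5*0.009*377.541^2 = 641.4 J

641.4 J


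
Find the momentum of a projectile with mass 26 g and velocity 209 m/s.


p = m*v = 0.026*209 = 5.434 kg·m/s

5.434 kg·m/s


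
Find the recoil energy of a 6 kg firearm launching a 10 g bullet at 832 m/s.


v_r = m_p*v_p/m_gun = 0.01*832/6 = 1.38667 m/s, E_r = 0.5*m_gun*v_r^2 = 0.5*6*1.38667^2 = 5.769 J

5.769 J


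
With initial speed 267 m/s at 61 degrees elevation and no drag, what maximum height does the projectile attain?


H = (v0*sin(theta))^2 / (2g) = (267*sin(61°))^2 / (2*9.81) = 2779 m

2779 m


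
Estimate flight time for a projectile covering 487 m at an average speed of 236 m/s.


t = d/v = 487/236 = 2.064 s

2.064 s


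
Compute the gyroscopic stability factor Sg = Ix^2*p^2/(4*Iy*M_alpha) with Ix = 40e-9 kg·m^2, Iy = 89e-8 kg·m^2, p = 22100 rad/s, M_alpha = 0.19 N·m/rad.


Sg = Ix^2 * p^2 / (4 * Iy * M_alpha) = (40e-9)^2 * 22100^2 / (4 * 89e-8 * 0.19) = 1.155

1.155


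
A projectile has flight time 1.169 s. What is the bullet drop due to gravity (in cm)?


drop = 0.5*g*t^2 = 0.5*9.81*1.169^2 = 6.70298 m ≈ 670.3 cm

670.3 cm


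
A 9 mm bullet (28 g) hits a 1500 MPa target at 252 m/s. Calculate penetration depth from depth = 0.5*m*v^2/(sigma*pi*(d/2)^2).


A = pi*(d/2)^2 = pi*(9/2)^2 = 63.6173 mm^2
E = 0.5*m*v^2 = 0.5*0.028*252^2 = 889.056 J
depth = E/(sigma*A) = 889.056 J / (1500 MPa * 63.6173 mm^2) = 889.056/(1500 * 63.6173) m = 0.00931672 m ≈ 9.317 mm

9.317 mm


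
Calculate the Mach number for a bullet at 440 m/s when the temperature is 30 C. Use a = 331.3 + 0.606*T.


a = 331.3 + 0.606*(30) = 349.48 m/s
M = v/a = 440/349.48 = 1.259

1.259


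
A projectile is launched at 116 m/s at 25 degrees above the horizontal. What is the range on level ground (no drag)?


R = v0^2 * sin(2*theta) / g = 116^2 * sin(2*25°) / 9.81 = 1051 m

1051 m


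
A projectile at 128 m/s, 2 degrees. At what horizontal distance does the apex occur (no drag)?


R = v0^2*sin(2*theta)/g = 128^2*sin(2*2°)/9.81 = 116.503 m
apex_dist = R/2 = 116.503/2 = 58.25 m

58.25 m


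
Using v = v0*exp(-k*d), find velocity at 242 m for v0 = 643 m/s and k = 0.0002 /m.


v = v0*exp(-k*d) = 643*exp(-0.0002*242) = 612.6 m/s

612.6 m/s


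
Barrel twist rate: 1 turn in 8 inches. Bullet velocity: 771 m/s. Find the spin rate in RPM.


twist_m = 8*0.0254 = 0.2032 m
spin = v/twist = 771/0.2032 = 3794.291 rev/s
RPM = spin*60 = 3794.291*60 ≈ 227657 RPM

227657 RPM


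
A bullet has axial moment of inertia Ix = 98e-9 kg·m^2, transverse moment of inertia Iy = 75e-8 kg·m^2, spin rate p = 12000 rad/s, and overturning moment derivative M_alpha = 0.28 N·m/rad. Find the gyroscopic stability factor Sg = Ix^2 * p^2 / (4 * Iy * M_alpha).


Sg = Ix^2 * p^2 / (4 * Iy * M_alpha) = (98e-9)^2 * 12000^2 / (4 * 75e-8 * 0.28) = 1.646

1.646


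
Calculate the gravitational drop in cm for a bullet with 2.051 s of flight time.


drop = 0.5*g*t^2 = 0.5*9.81*2.051^2 = 20.6334 m ≈ 2063 cm

2063 cm


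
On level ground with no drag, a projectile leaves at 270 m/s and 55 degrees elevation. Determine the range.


R = v0^2 * sin(2*theta) / g = 270^2 * sin(2*55°) / 9.81 = 6983 m

6983 m


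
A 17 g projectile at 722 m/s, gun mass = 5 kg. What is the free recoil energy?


v_r = m_p*v_p/m_gun = 0.017*722/5 = 2.4548 m/s, E_r = 0.5*m_gun*v_r^2 = 0.5*5*2.4548^2 = 15.07 J

15.07 J


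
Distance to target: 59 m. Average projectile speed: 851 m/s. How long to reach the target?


t = d/v = 59/851 = 0.06933 s

0.06933 s


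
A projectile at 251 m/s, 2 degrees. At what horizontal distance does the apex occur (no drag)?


R = v0^2*sin(2*theta)/g = 251^2*sin(2*2°)/9.81 = 447.984 m
apex_dist = R/2 = 447.984/2 = 224 m

224 m


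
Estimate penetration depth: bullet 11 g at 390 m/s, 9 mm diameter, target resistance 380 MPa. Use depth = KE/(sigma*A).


A = pi*(d/2)^2 = pi*(9/2)^2 = 63.6173 mm^2
E = 0.5*m*v^2 = 0.5*0.011*390^2 = 836.55 J
depth = E/(sigma*A) = 836.55 J / (380 MPa * 63.6173 mm^2) = 836.55/(380 * 63.6173) m = 0.0346046 m ≈ 34.6 mm

34.6 mm


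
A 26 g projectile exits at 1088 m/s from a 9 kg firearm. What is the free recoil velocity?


v_recoil = m_p * v_p / m_gun = 0.026 * 1088 / 9 = 3.143 m/s

3.143 m/s


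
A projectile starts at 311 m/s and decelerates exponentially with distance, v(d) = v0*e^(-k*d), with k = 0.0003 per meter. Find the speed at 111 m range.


v = v0*exp(-k*d) = 311*exp(-0.0003*111) = 300.8 m/s

300.8 m/s


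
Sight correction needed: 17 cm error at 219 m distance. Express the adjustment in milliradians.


1 mrad subtends 1 cm per 10 m of range, so adj = error_cm / (dist_m / 10) = 17 / (219/10) = 0.7763 mrad

0.7763 mrad


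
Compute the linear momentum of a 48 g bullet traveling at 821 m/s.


p = m*v = 0.048*821 = 39.41 kg·m/s

39.41 kg·m/s


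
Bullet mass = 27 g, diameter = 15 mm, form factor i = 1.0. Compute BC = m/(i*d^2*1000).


BC = m/(i*d^2*1000) = 27/(1.0 * 15^2 * 1000) = 0.00012

0.00012


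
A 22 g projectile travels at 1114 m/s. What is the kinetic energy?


E = 0.5*m*v^2 = 0.5*0.022*1114^2 = 13651 J

13651 J


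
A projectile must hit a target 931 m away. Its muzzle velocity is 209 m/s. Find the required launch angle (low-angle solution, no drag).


sin(2*theta) = R*g/v0^2 = 931*9.81/209^2 = 0.209087, theta = arcsin(0.209087)/2 = 6.034°

6.034 degrees
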